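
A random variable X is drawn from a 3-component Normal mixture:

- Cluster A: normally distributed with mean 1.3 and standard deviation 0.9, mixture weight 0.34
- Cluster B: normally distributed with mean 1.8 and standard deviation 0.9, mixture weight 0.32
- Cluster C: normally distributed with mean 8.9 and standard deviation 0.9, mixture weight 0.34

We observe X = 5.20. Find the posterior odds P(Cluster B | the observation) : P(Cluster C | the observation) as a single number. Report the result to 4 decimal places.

3.5050

Posterior odds = (P(Z=i) f_i(x)) / (P(Z=j) f_j(x)); the normalising sum cancels.
Evaluate each component's likelihood at the observed value:
  f_A = 3.70787e-05
  f_B = 0.000352881
  f_C = 9.4757e-05
Posterior odds = (P(Z=B)·f_B) / (P(Z=C)·f_C) = (0.32·0.000352881) / (0.34·9.4757e-05) = 0.000112922 / 3.22174e-05 ≈ 3.5050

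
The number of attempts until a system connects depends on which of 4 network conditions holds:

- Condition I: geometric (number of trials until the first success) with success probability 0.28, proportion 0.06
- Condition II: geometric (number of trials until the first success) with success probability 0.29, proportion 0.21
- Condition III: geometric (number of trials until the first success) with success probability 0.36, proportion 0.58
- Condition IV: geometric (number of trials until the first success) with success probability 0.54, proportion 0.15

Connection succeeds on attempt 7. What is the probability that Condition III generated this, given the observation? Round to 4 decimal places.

The responsibility of component k is π_k f_k(x) divided by Σ_j π_j f_j(x).
Evaluate each component's likelihood at the observed value:
  L_I = 0.0390079
  L_II = 0.0371491
  L_III = 0.024739
  L_IV = 0.00511612
Multiply by the mixture weights:
  π_I·L_I = 0.06 × 0.0390079 = 0.00234048
  π_II·L_II = 0.21 × 0.0371491 = 0.00780131
  π_III·L_III = 0.58 × 0.024739 = 0.0143486
  π_IV·L_IV = 0.15 × 0.00511612 = 0.000767418
Sum: 0.00234048 + 0.00780131 + 0.0143486 + 0.000767418 = 0.0252578
So the posterior for Condition III is 0.0143486 / 0.0252578 ≈ 0.5681.

0.5681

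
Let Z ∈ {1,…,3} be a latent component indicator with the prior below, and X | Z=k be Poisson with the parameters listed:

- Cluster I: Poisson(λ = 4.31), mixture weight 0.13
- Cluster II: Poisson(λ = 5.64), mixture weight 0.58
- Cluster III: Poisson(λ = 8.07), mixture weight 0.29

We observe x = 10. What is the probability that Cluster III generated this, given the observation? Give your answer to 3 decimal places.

Posterior ∝ prior × likelihood, so P(k | x) ∝ w_k f_k(x); normalise over all components.
Poisson probabilities:
  L_I = 0.00818843
  L_II = 0.0318865
  L_III = 0.100975
Multiply by the mixture weights:
  w_I·L_I = 0.13 × 0.00818843 = 0.0010645
  w_II·L_II = 0.58 × 0.0318865 = 0.0184942
  w_III·L_III = 0.29 × 0.100975 = 0.0292829
Denominator: 0.0010645 + 0.0184942 + 0.0292829 = 0.0488416
P(Cluster III | the observation) ≈ 0.600

0.600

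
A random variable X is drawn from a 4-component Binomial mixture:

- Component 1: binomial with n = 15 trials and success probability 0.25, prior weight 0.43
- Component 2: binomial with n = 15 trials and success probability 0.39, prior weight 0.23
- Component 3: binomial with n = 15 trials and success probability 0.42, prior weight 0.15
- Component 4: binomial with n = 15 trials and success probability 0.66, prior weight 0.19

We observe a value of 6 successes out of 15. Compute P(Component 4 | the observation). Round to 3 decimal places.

0.039

By Bayes' theorem, P(k | x) = P(Z=k) f_k(x) / Σ_j P(Z=j) f_j(x).
Component likelihoods at x = 6 successes out of 15:
  f_1 = 0.0917478
  f_2 = 0.205949
  f_3 = 0.204057
  f_4 = 0.0251176
Prior × likelihood for each component:
  P(Z=1)·f_1 = 0.43 × 0.0917478 = 0.0394515
  P(Z=2)·f_2 = 0.23 × 0.205949 = 0.0473683
  P(Z=3)·f_3 = 0.15 × 0.204057 = 0.0306086
  P(Z=4)·f_4 = 0.19 × 0.0251176 = 0.00477234
Denominator: 0.0394515 + 0.0473683 + 0.0306086 + 0.00477234 = 0.122201
P(Component 4 | x) = 0.00477234 / 0.122201 ≈ 0.039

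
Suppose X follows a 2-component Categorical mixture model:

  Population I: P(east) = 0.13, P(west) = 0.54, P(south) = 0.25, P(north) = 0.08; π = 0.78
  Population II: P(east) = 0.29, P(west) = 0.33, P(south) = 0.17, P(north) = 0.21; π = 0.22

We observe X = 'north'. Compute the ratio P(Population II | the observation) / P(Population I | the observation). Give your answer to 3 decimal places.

Since P(k|x) ∝ w_k f_k(x), the posterior odds are w_i f_i(x) / (w_j f_j(x)).
Component likelihoods at x = 'north':
  p_I = P(north | comp) = 0.08
  p_II = P(north | comp) = 0.21
Odds = (0.22/0.78) × (0.21/0.08) = 0.282051 × 2.625 ≈ 0.740

0.740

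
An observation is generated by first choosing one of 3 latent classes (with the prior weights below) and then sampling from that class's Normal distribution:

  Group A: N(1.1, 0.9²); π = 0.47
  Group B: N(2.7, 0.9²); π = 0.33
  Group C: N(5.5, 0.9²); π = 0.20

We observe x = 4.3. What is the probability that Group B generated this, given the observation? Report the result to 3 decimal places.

0.450

By Bayes' theorem, P(k | x) = w_k f_k(x) / Σ_j w_j f_j(x).
Evaluate each component's likelihood at the observed value:
  L_A = 0.000797072
  L_B = 0.0912799
  L_C = 0.182233
Prior × likelihood for each component:
  w_A·L_A = 0.47 × 0.000797072 = 0.000374624
  w_B·L_B = 0.33 × 0.0912799 = 0.0301224
  w_C·L_C = 0.20 × 0.182233 = 0.0364467
Sum: 0.000374624 + 0.0301224 + 0.0364467 = 0.0669437
Responsibility of Group B: 0.0301224 / 0.0669437 ≈ 0.450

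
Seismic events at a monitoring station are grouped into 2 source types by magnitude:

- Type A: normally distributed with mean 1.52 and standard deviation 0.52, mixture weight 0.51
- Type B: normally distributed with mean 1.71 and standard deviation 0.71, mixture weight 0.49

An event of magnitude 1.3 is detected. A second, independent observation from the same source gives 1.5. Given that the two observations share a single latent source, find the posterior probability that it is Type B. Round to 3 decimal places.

0.314

By Bayes' theorem, P(k | x) = P(Z=k) f_k(x) / Σ_j P(Z=j) f_j(x).
Since both observations come from the same component, the likelihood for component k is f_k(x₁)·f_k(x₂).
  L_A = [(1/(0.52·√(2π)))·exp(−(1.3−1.52)²/(2·0.52²)) = 0.767197·exp(-0.08950) = 0.701518] × [0.766629] = 0.537804
  L_B = [(1/(0.71·√(2π)))·exp(−(1.3−1.71)²/(2·0.71²)) = 0.561891·exp(-0.16673) = 0.475599] × [0.537842] = 0.255797
Weight by the priors:
  P(Z=A)·L_A = 0.51 × 0.537804 = 0.27428
  P(Z=B)·L_B = 0.49 × 0.255797 = 0.125341
Normaliser: 0.27428 + 0.125341 = 0.399621
Responsibility of Type B: 0.125341 / 0.399621 ≈ 0.314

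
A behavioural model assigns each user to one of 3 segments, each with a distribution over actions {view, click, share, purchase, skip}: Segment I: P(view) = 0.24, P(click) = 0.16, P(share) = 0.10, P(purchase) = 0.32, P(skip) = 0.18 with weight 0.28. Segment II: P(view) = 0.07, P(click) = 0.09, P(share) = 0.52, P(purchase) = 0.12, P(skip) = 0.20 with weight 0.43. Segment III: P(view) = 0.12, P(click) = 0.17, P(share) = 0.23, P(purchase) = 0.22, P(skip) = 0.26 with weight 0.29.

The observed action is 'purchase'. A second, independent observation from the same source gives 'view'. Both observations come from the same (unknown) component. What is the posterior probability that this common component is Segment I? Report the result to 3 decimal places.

The responsibility of component k is π_k f_k(x) divided by Σ_j π_j f_j(x).
Since both observations come from the same component, the likelihood for component k is f_k(x₁)·f_k(x₂).
  f_I = [0.32] × [0.24] = 0.0768
  f_II = [0.12] × [0.07] = 0.0084
  f_III = [0.22] × [0.12] = 0.0264
Multiply by the mixture weights:
  π_I·f_I = 0.28 × 0.0768 = 0.021504
  π_II·f_II = 0.43 × 0.0084 = 0.003612
  π_III·f_III = 0.29 × 0.0264 = 0.007656
Sum: 0.021504 + 0.003612 + 0.007656 = 0.032772
Responsibility of Segment I: 0.021504 / 0.032772 ≈ 0.656

0.656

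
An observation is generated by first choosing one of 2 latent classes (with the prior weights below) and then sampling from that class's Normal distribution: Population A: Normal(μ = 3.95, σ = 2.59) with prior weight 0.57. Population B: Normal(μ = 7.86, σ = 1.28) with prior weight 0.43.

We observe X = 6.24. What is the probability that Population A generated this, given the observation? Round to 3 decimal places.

0.497

Apply Bayes' rule: the posterior for each component is proportional to its prior times its likelihood at x.
Evaluate each component's likelihood at the observed value:
  p_A = 0.104197
  p_B = 0.139918
Weight by the priors:
  P(Z=A)·p_A = 0.57 × 0.104197 = 0.0593921
  P(Z=B)·p_B = 0.43 × 0.139918 = 0.0601645
Normaliser: 0.0593921 + 0.0601645 = 0.119557
P(Population A | the observation) = 0.0593921 / 0.119557 ≈ 0.497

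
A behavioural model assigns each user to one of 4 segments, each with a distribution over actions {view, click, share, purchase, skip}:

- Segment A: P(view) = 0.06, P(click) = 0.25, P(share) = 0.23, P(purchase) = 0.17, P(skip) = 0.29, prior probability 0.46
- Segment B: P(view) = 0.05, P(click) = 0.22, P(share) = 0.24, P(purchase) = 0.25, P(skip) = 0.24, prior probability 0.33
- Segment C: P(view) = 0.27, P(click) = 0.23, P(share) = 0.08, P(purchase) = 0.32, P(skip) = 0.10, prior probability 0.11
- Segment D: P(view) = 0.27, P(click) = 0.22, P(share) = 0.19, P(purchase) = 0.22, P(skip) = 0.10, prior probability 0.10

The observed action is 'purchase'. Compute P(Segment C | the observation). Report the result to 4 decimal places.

0.1615

By Bayes' theorem, P(k | x) = P(Z=k) f_k(x) / Σ_j P(Z=j) f_j(x).
Evaluate each component's likelihood at the observed value:
  p_A = 0.17
  p_B = 0.25
  p_C = 0.32
  p_D = 0.22
Multiply by the mixture weights:
  P(Z=A)·p_A = 0.46 × 0.17 = 0.0782
  P(Z=B)·p_B = 0.33 × 0.25 = 0.0825
  P(Z=C)·p_C = 0.11 × 0.32 = 0.0352
  P(Z=D)·p_D = 0.10 × 0.22 = 0.022
Sum: 0.0782 + 0.0825 + 0.0352 + 0.022 = 0.2179
Responsibility of Segment C: 0.0352 / 0.2179 ≈ 0.1615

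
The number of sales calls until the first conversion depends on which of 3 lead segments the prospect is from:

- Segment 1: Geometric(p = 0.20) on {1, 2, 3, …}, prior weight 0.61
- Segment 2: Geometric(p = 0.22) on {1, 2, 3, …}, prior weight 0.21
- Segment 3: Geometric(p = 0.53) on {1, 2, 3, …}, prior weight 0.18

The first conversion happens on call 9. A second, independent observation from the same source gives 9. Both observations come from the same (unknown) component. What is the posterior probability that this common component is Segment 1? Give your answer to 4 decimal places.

Posterior ∝ prior × likelihood, so P(k | x) ∝ π_k f_k(x); normalise over all components.
Since both observations come from the same component, the likelihood for component k is f_k(x₁)·f_k(x₂).
  L_1 = [0.20·(1−0.20)^8 = 0.20·0.167772 = 0.0335544] × [0.0335544] = 0.0011259
  L_2 = [0.22·(1−0.22)^8 = 0.22·0.137011 = 0.0301425] × [0.0301425] = 0.000908571
  L_3 = [0.53·(1−0.53)^8 = 0.53·0.00238113 = 0.001262] × [0.001262] = 1.59264e-06
Multiply by the mixture weights:
  π_1·L_1 = 0.61 × 0.0011259 = 0.000686799
  π_2·L_2 = 0.21 × 0.000908571 = 0.0001908
  π_3·L_3 = 0.18 × 1.59264e-06 = 2.86675e-07
Sum: 0.000686799 + 0.0001908 + 2.86675e-07 = 0.000877886
Responsibility of Segment 1: 0.000686799 / 0.000877886 ≈ 0.7823

0.7823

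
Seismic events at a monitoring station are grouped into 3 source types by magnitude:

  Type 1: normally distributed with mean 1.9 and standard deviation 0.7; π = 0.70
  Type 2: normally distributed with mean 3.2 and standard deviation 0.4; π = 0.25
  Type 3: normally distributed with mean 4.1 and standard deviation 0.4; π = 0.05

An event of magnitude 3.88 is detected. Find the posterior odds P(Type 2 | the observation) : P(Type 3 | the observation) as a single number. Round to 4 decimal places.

1.3712

Posterior odds = (π_i f_i(x)) / (π_j f_j(x)); the normalising sum cancels.
Component likelihoods at x = 3.88:
  L_1 = (1/(0.7·√(2π)))·exp(−(3.88−1.9)²/(2·0.7²)) = 0.569918·exp(-4.00041) = 0.0104341
  L_2 = (1/(0.4·√(2π)))·exp(−(3.88−3.2)²/(2·0.4²)) = 0.997356·exp(-1.44500) = 0.235123
  L_3 = (1/(0.4·√(2π)))·exp(−(3.88−4.1)²/(2·0.4²)) = 0.997356·exp(-0.15125) = 0.85736
Odds = (0.25/0.05) × (0.235123/0.85736) = 5 × 0.27424 ≈ 1.3712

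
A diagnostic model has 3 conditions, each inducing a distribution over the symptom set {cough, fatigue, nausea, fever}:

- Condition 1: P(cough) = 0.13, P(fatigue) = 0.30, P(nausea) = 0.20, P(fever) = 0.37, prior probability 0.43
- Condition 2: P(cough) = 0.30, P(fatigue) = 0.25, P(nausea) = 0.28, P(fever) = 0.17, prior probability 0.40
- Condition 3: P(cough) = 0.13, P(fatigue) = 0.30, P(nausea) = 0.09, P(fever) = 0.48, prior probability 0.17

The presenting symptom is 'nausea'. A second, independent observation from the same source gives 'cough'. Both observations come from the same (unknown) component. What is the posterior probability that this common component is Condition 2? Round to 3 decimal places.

0.718

Posterior ∝ prior × likelihood, so P(k | x) ∝ w_k f_k(x); normalise over all components.
Since both observations come from the same component, the likelihood for component k is f_k(x₁)·f_k(x₂).
  f_1 = [P(nausea | comp) = 0.20] × [0.13] = 0.026
  f_2 = [P(nausea | comp) = 0.28] × [0.3] = 0.084
  f_3 = [P(nausea | comp) = 0.09] × [0.13] = 0.0117
Prior × likelihood for each component:
  w_1·f_1 = 0.43 × 0.026 = 0.01118
  w_2·f_2 = 0.40 × 0.084 = 0.0336
  w_3·f_3 = 0.17 × 0.0117 = 0.001989
Marginal: 0.01118 + 0.0336 + 0.001989 = 0.046769
P(Condition 2 | x) = 0.0336 / 0.046769 ≈ 0.718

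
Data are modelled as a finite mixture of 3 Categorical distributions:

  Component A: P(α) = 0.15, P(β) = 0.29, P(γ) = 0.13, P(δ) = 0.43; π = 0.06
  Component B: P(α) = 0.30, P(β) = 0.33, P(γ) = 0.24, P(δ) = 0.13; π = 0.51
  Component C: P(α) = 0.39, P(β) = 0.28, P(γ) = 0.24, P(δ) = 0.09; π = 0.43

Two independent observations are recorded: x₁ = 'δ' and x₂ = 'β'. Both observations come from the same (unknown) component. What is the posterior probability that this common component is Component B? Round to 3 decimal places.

0.544

By Bayes' theorem, P(k | x) = π_k f_k(x) / Σ_j π_j f_j(x).
Since both observations come from the same component, the likelihood for component k is f_k(x₁)·f_k(x₂).
  p_A = [P(δ | comp) = 0.43] × [0.29] = 0.1247
  p_B = [P(δ | comp) = 0.13] × [0.33] = 0.0429
  p_C = [P(δ | comp) = 0.09] × [0.28] = 0.0252
Multiply by the mixture weights:
  π_A·p_A = 0.06 × 0.1247 = 0.007482
  π_B·p_B = 0.51 × 0.0429 = 0.021879
  π_C·p_C = 0.43 × 0.0252 = 0.010836
Denominator: 0.007482 + 0.021879 + 0.010836 = 0.040197
P(Component B | x) = 0.021879 / 0.040197 ≈ 0.544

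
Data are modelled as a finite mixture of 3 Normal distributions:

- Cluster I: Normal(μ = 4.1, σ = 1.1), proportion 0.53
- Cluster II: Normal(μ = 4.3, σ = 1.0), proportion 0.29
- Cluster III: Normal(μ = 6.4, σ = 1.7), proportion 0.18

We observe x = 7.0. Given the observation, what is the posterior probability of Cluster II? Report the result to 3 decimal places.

P(component k | x) = π_k·f_k(x) / marginal(x), where marginal(x) = Σ_j π_j·f_j(x).
Component likelihoods at x = 7.0:
  f_I = (1/(1.1·√(2π)))·exp(−(7.0−4.1)²/(2·1.1²)) = 0.362675·exp(-3.47521) = 0.0112268
  f_II = (1/(1.0·√(2π)))·exp(−(7.0−4.3)²/(2·1.0²)) = 0.398942·exp(-3.64500) = 0.0104209
  f_III = (1/(1.7·√(2π)))·exp(−(7.0−6.4)²/(2·1.7²)) = 0.234672·exp(-0.06228) = 0.220502
Weight by the priors:
  π_I·f_I = 0.53 × 0.0112268 = 0.00595018
  π_II·f_II = 0.29 × 0.0104209 = 0.00302207
  π_III·f_III = 0.18 × 0.220502 = 0.0396903
Sum: 0.00595018 + 0.00302207 + 0.0396903 = 0.0486625
So the posterior for Cluster II is 0.00302207 / 0.0486625 ≈ 0.062.

0.062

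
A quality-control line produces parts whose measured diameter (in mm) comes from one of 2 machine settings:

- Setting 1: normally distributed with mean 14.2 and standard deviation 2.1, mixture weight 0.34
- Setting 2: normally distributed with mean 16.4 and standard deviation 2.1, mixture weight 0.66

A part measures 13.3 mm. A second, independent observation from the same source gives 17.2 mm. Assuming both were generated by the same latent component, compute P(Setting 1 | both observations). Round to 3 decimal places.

P(component k | x) = π_k·f_k(x) / marginal(x), where marginal(x) = Σ_j π_j·f_j(x).
Since both observations come from the same component, the likelihood for component k is f_k(x₁)·f_k(x₂).
  f_1 = [(1/(2.1·√(2π)))·exp(−(13.3−14.2)²/(2·2.1²)) = 0.189973·exp(-0.09184) = 0.173303] × [0.0684752] = 0.011867
  f_2 = [(1/(2.1·√(2π)))·exp(−(13.3−16.4)²/(2·2.1²)) = 0.189973·exp(-1.08957) = 0.0638994] × [0.176676] = 0.0112895
Weight by the priors:
  π_1·f_1 = 0.34 × 0.011867 = 0.00403477
  π_2·f_2 = 0.66 × 0.0112895 = 0.00745106
Marginal: 0.00403477 + 0.00745106 = 0.0114858
P(Setting 1 | x₁, x₂) ≈ 0.351

0.351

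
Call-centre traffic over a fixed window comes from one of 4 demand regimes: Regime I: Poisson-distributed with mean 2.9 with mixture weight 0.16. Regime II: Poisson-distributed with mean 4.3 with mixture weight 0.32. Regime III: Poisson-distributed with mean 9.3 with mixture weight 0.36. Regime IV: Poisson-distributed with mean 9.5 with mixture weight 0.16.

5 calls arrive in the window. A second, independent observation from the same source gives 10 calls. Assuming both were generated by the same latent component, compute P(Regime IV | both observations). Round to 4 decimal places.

0.2564

Apply Bayes' rule: the posterior for each component is proportional to its prior times its likelihood at x.
Since both observations come from the same component, the likelihood for component k is f_k(x₁)·f_k(x₂).
  L_I = [0.0940491] × [0.000637915] = 5.99954e-05
  L_II = [0.166224] × [0.00808082] = 0.00134323
  L_III = [0.0530023] × [0.121935] = 0.00646283
  L_IV = [0.0482658] × [0.123502] = 0.00596094
Weight by the priors:
  π_I·L_I = 0.16 × 5.99954e-05 = 9.59926e-06
  π_II·L_II = 0.32 × 0.00134323 = 0.000429833
  π_III·L_III = 0.36 × 0.00646283 = 0.00232662
  π_IV·L_IV = 0.16 × 0.00596094 = 0.00095375
Sum: 9.59926e-06 + 0.000429833 + 0.00232662 + 0.00095375 = 0.0037198
So the posterior for Regime IV is 0.00095375 / 0.0037198 ≈ 0.2564.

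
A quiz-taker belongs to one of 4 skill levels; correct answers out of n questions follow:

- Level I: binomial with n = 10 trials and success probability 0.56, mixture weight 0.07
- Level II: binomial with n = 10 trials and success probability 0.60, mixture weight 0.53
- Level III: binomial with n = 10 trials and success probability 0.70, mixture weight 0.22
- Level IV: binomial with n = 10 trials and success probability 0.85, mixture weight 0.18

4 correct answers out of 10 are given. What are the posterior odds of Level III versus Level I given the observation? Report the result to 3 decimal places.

0.771

Since P(k|x) ∝ π_k f_k(x), the posterior odds are π_i f_i(x) / (π_j f_j(x)).
Binomial probabilities:
  f_I = C(10,4)·0.56^4·0.44^6 = 210·0.098345·0.00725631 = 0.149861
  f_II = C(10,4)·0.60^4·0.40^6 = 210·0.1296·0.004096 = 0.111477
  f_III = C(10,4)·0.70^4·0.30^6 = 210·0.2401·0.000729 = 0.0367569
  f_IV = C(10,4)·0.85^4·0.15^6 = 210·0.522006·1.13906e-05 = 0.00124866
0.00808652 / 0.0104902 ≈ 0.771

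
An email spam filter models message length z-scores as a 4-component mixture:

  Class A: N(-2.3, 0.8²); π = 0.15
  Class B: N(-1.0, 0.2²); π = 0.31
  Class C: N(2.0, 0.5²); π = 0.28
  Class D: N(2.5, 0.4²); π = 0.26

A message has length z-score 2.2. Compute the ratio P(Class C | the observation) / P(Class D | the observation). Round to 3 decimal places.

Posterior odds = (π_i f_i(x)) / (π_j f_j(x)); the normalising sum cancels.
Evaluate each component's likelihood at the observed value:
  p_A = 6.71654e-08
  p_B = 5.13082e-56
  p_C = 0.73654
  p_D = 0.752844
0.206231 / 0.195739 ≈ 1.054

1.054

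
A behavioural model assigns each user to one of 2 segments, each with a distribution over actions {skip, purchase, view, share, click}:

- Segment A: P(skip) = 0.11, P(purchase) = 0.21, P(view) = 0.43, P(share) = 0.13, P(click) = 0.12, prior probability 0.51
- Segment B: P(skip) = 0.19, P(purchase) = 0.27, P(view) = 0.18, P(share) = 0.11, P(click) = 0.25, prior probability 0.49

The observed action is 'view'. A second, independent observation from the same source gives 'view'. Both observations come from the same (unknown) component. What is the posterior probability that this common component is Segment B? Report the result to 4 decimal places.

Apply Bayes' rule: the posterior for each component is proportional to its prior times its likelihood at x.
Since both observations come from the same component, the likelihood for component k is f_k(x₁)·f_k(x₂).
  f_A = [0.43] × [0.43] = 0.1849
  f_B = [0.18] × [0.18] = 0.0324
Prior × likelihood for each component:
  w_A·f_A = 0.51 × 0.1849 = 0.094299
  w_B·f_B = 0.49 × 0.0324 = 0.015876
Normaliser: 0.094299 + 0.015876 = 0.110175
So the posterior for Segment B is 0.015876 / 0.110175 ≈ 0.1441.

0.1441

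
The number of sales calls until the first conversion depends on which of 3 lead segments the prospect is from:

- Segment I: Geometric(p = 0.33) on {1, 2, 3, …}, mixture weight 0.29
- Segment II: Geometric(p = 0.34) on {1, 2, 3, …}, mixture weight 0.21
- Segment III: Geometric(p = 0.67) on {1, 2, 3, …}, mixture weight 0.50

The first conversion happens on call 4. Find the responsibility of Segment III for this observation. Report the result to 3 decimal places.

Posterior ∝ prior × likelihood, so P(k | x) ∝ w_k f_k(x); normalise over all components.
Geometric probabilities:
  L_I = 0.33·(1−0.33)^3 = 0.33·0.300763 = 0.0992518
  L_II = 0.34·(1−0.34)^3 = 0.34·0.287496 = 0.0977486
  L_III = 0.67·(1−0.67)^3 = 0.67·0.035937 = 0.0240778
Prior × likelihood for each component:
  w_I·L_I = 0.29 × 0.0992518 = 0.028783
  w_II·L_II = 0.21 × 0.0977486 = 0.0205272
  w_III·L_III = 0.50 × 0.0240778 = 0.0120389
Marginal: 0.028783 + 0.0205272 + 0.0120389 = 0.0613491
P(Segment III | the observation) ≈ 0.196

0.196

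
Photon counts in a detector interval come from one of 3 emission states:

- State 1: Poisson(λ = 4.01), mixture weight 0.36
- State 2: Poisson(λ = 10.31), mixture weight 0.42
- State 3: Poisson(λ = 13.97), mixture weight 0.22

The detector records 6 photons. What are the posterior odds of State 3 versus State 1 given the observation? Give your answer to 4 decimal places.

0.0516

The posterior odds equal the prior odds times the likelihood ratio: (P(Z=i)/P(Z=j))·(f_i(x)/f_j(x)).
Evaluate each component's likelihood at the observed value:
  p_1 = 0.104716
  p_2 = 0.0555448
  p_3 = 0.0088461
Odds = (0.22/0.36) × (0.0088461/0.104716) = 0.611111 × 0.0844771 ≈ 0.0516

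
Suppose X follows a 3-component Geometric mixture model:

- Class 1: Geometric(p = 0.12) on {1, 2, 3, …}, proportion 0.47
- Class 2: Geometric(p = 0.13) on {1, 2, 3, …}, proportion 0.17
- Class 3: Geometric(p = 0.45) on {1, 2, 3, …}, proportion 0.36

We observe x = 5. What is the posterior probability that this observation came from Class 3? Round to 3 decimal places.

0.242

By Bayes' theorem, P(k | x) = π_k f_k(x) / Σ_j π_j f_j(x).
Geometric probabilities:
  p_1 = 0.12·(1−0.12)^4 = 0.12·0.599695 = 0.0719634
  p_2 = 0.13·(1−0.13)^4 = 0.13·0.572898 = 0.0744767
  p_3 = 0.45·(1−0.45)^4 = 0.45·0.0915063 = 0.0411778
Unnormalised posteriors:
  π_1·p_1 = 0.47 × 0.0719634 = 0.0338228
  π_2·p_2 = 0.17 × 0.0744767 = 0.012661
  π_3·p_3 = 0.36 × 0.0411778 = 0.014824
Sum: 0.0338228 + 0.012661 + 0.014824 = 0.0613079
So the posterior for Class 3 is 0.014824 / 0.0613079 ≈ 0.242.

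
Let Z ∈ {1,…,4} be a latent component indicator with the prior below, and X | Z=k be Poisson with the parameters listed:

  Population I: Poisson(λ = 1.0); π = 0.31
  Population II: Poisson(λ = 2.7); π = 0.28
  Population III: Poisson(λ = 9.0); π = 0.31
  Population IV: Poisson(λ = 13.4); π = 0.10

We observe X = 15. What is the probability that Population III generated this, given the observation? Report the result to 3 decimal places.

0.392

The responsibility of component k is π_k f_k(x) divided by Σ_j π_j f_j(x).
Evaluate each component's likelihood at the observed value:
  L_I = 2.81323e-13
  L_II = 1.51831e-07
  L_III = 0.0194307
  L_IV = 0.0934386
Weight by the priors:
  π_I·L_I = 0.31 × 2.81323e-13 = 8.72103e-14
  π_II·L_II = 0.28 × 1.51831e-07 = 4.25128e-08
  π_III·L_III = 0.31 × 0.0194307 = 0.00602351
  π_IV·L_IV = 0.10 × 0.0934386 = 0.00934386
Evidence: 8.72103e-14 + 4.25128e-08 + 0.00602351 + 0.00934386 = 0.0153674
So the posterior for Population III is 0.00602351 / 0.0153674 ≈ 0.392.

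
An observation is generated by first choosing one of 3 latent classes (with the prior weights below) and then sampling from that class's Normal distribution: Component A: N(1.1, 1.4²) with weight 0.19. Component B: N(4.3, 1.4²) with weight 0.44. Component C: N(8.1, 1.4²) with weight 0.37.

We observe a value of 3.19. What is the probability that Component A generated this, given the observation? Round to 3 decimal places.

0.162

P(component k | x) = π_k·f_k(x) / marginal(x), where marginal(x) = Σ_j π_j·f_j(x).
Component likelihoods at x = 3.19:
  p_A = (1/(1.4·√(2π)))·exp(−(3.19−1.1)²/(2·1.4²)) = 0.284959·exp(-1.11431) = 0.0935067
  p_B = (1/(1.4·√(2π)))·exp(−(3.19−4.3)²/(2·1.4²)) = 0.284959·exp(-0.31431) = 0.208103
  p_C = (1/(1.4·√(2π)))·exp(−(3.19−8.1)²/(2·1.4²)) = 0.284959·exp(-6.15003) = 0.000607939
Multiply by the mixture weights:
  π_A·p_A = 0.19 × 0.0935067 = 0.0177663
  π_B·p_B = 0.44 × 0.208103 = 0.0915653
  π_C·p_C = 0.37 × 0.000607939 = 0.000224937
Marginal: 0.0177663 + 0.0915653 + 0.000224937 = 0.109557
P(Component A | 3.19) = 0.0177663 / 0.109557 ≈ 0.162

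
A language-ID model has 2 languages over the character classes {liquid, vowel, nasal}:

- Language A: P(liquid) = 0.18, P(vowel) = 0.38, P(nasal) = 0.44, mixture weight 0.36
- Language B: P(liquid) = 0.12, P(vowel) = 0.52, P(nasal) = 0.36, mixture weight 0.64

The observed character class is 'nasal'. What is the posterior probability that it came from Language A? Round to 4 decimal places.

P(component k | x) = P(Z=k)·f_k(x) / marginal(x), where marginal(x) = Σ_j P(Z=j)·f_j(x).
Evaluate each component's likelihood at the observed value:
  f_A = 0.44
  f_B = 0.36
Multiply by the mixture weights:
  P(Z=A)·f_A = 0.36 × 0.44 = 0.1584
  P(Z=B)·f_B = 0.64 × 0.36 = 0.2304
Marginal: 0.1584 + 0.2304 = 0.3888
Responsibility of Language A: 0.1584 / 0.3888 ≈ 0.4074

0.4074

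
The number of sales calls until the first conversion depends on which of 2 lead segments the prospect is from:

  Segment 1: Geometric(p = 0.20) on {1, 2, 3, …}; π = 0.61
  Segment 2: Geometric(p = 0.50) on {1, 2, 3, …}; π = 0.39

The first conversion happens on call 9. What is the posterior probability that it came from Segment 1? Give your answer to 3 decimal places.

Posterior ∝ prior × likelihood, so P(k | x) ∝ P(Z=k) f_k(x); normalise over all components.
Component likelihoods at x = 9:
  f_1 = 0.20·(1−0.20)^8 = 0.20·0.167772 = 0.0335544
  f_2 = 0.50·(1−0.50)^8 = 0.50·0.00390625 = 0.00195312
Multiply by the mixture weights:
  P(Z=1)·f_1 = 0.61 × 0.0335544 = 0.0204682
  P(Z=2)·f_2 = 0.39 × 0.00195312 = 0.000761719
Sum: 0.0204682 + 0.000761719 = 0.0212299
So the posterior for Segment 1 is 0.0204682 / 0.0212299 ≈ 0.964.

0.964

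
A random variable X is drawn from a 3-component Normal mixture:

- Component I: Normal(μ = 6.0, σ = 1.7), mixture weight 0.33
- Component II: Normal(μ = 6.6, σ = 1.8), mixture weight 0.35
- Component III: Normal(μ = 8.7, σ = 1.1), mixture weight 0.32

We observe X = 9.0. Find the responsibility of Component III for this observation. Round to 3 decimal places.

0.699

The responsibility of component k is P(Z=k) f_k(x) divided by Σ_j P(Z=j) f_j(x).
Normal densities:
  L_I = 0.0494566
  L_II = 0.0911167
  L_III = 0.349435
Prior × likelihood for each component:
  P(Z=I)·L_I = 0.33 × 0.0494566 = 0.0163207
  P(Z=II)·L_II = 0.35 × 0.0911167 = 0.0318908
  P(Z=III)·L_III = 0.32 × 0.349435 = 0.111819
Marginal: 0.0163207 + 0.0318908 + 0.111819 = 0.160031
Responsibility of Component III: 0.111819 / 0.160031 ≈ 0.699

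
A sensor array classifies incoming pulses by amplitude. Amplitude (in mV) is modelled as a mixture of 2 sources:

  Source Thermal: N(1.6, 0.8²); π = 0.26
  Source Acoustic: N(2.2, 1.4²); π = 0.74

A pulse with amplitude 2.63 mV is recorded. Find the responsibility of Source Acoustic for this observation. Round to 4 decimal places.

The responsibility of component k is w_k f_k(x) divided by Σ_j w_j f_j(x).
Evaluate each component's likelihood at the observed value:
  f_Thermal = 0.217703
  f_Acoustic = 0.27183
Unnormalised posteriors:
  w_Thermal·f_Thermal = 0.26 × 0.217703 = 0.0566028
  w_Acoustic·f_Acoustic = 0.74 × 0.27183 = 0.201154
Evidence: 0.0566028 + 0.201154 = 0.257757
So the posterior for Source Acoustic is 0.201154 / 0.257757 ≈ 0.7804.

0.7804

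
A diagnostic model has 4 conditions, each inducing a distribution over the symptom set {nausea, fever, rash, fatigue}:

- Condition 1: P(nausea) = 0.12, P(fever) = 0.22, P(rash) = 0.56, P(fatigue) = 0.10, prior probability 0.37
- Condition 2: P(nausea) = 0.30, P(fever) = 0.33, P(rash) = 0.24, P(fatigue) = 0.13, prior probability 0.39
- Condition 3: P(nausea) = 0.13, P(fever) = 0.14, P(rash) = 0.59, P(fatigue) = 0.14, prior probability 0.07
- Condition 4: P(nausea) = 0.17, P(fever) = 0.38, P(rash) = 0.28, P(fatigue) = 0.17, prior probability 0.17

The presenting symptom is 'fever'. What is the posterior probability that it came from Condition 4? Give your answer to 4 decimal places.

0.2271

By Bayes' theorem, P(k | x) = π_k f_k(x) / Σ_j π_j f_j(x).
Evaluate each component's likelihood at the observed value:
  f_1 = 0.22
  f_2 = 0.33
  f_3 = 0.14
  f_4 = 0.38
Multiply by the mixture weights:
  π_1·f_1 = 0.37 × 0.22 = 0.0814
  π_2·f_2 = 0.39 × 0.33 = 0.1287
  π_3·f_3 = 0.07 × 0.14 = 0.0098
  π_4·f_4 = 0.17 × 0.38 = 0.0646
Denominator: 0.0814 + 0.1287 + 0.0098 + 0.0646 = 0.2845
P(Condition 4 | x) ≈ 0.2271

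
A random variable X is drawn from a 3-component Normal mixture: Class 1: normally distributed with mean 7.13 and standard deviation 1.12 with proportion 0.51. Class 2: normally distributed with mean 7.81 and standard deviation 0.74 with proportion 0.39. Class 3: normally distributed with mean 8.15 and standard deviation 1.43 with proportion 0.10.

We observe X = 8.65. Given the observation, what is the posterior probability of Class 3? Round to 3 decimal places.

0.126

Apply Bayes' rule: the posterior for each component is proportional to its prior times its likelihood at x.
Component likelihoods at x = 8.65:
  f_1 = (1/(1.12·√(2π)))·exp(−(8.65−7.13)²/(2·1.12²)) = 0.356198·exp(-0.92092) = 0.141822
  f_2 = (1/(0.74·√(2π)))·exp(−(8.65−7.81)²/(2·0.74²)) = 0.539111·exp(-0.64427) = 0.283059
  f_3 = (1/(1.43·√(2π)))·exp(−(8.65−8.15)²/(2·1.43²)) = 0.278981·exp(-0.06113) = 0.262438
Weight by the priors:
  π_1·f_1 = 0.51 × 0.141822 = 0.072329
  π_2·f_2 = 0.39 × 0.283059 = 0.110393
  π_3·f_3 = 0.10 × 0.262438 = 0.0262438
Marginal: 0.072329 + 0.110393 + 0.0262438 = 0.208966
P(Class 3 | x) ≈ 0.126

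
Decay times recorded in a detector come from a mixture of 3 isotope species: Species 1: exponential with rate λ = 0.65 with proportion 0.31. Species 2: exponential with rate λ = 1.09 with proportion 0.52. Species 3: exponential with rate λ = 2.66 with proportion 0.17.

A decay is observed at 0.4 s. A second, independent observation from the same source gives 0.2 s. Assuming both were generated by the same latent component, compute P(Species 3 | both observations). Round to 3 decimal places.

P(component k | x) = w_k·f_k(x) / marginal(x), where marginal(x) = Σ_j w_j·f_j(x).
Since both observations come from the same component, the likelihood for component k is f_k(x₁)·f_k(x₂).
  p_1 = [0.65·e^(−0.65·0.4) = 0.65·e^(−0.2600) = 0.501184] × [0.570762] = 0.286057
  p_2 = [1.09·e^(−1.09·0.4) = 1.09·e^(−0.4360) = 0.704813] × [0.876497] = 0.617767
  p_3 = [2.66·e^(−2.66·0.4) = 2.66·e^(−1.0640) = 0.917894] × [1.56256] = 1.43426
Weight by the priors:
  w_1·p_1 = 0.31 × 0.286057 = 0.0886775
  w_2·p_2 = 0.52 × 0.617767 = 0.321239
  w_3·p_3 = 0.17 × 1.43426 = 0.243825
Normaliser: 0.0886775 + 0.321239 + 0.243825 = 0.653741
P(Species 3 | x₁, x₂) ≈ 0.373

0.373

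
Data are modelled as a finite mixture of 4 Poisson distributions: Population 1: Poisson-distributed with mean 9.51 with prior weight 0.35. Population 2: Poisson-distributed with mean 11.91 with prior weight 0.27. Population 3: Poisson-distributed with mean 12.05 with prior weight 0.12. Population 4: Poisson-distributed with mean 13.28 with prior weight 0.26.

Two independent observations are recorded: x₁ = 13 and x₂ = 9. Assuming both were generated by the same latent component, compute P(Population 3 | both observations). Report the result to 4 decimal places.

0.1344

Posterior ∝ prior × likelihood, so P(k | x) ∝ P(Z=k) f_k(x); normalise over all components.
Since both observations come from the same component, the likelihood for component k is f_k(x₁)·f_k(x₂).
  p_1 = [0.0619335] × [0.129933] = 0.00804724
  p_2 = [0.104743] × [0.0893296] = 0.00935666
  p_3 = [0.105999] × [0.0862724] = 0.00914481
  p_4 = [0.109613] × [0.0604768] = 0.00662907
Unnormalised posteriors:
  P(Z=1)·p_1 = 0.35 × 0.00804724 = 0.00281653
  P(Z=2)·p_2 = 0.27 × 0.00935666 = 0.0025263
  P(Z=3)·p_3 = 0.12 × 0.00914481 = 0.00109738
  P(Z=4)·p_4 = 0.26 × 0.00662907 = 0.00172356
Denominator: 0.00281653 + 0.0025263 + 0.00109738 + 0.00172356 = 0.00816377
Responsibility of Population 3: 0.00109738 / 0.00816377 ≈ 0.1344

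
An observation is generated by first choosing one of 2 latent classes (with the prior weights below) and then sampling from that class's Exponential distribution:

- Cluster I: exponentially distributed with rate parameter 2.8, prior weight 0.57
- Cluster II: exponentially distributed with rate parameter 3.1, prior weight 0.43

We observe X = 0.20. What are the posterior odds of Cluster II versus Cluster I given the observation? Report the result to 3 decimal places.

Posterior odds = (π_i f_i(x)) / (π_j f_j(x)); the normalising sum cancels.
Exponential densities:
  f_I = 1.59939
  f_II = 1.66763
Posterior odds = (π_II·f_II) / (π_I·f_I) = (0.43·1.66763) / (0.57·1.59939) = 0.71708 / 0.91165 ≈ 0.787

0.787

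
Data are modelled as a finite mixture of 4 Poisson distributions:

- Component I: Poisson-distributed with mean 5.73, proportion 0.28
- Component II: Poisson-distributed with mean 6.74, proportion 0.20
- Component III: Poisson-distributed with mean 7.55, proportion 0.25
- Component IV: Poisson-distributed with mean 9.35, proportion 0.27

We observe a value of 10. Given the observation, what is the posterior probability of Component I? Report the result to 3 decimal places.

Apply Bayes' rule: the posterior for each component is proportional to its prior times its likelihood at x.
Poisson probabilities:
  L_I = e^(−5.73)·5.73^10/10! = 0.034141
  L_II = e^(−6.74)·6.74^10/10! = 0.0630509
  L_III = e^(−7.55)·7.55^10/10! = 0.0872536
  L_IV = e^(−9.35)·9.35^10/10! = 0.122377
Multiply by the mixture weights:
  π_I·L_I = 0.28 × 0.034141 = 0.00955947
  π_II·L_II = 0.20 × 0.0630509 = 0.0126102
  π_III·L_III = 0.25 × 0.0872536 = 0.0218134
  π_IV·L_IV = 0.27 × 0.122377 = 0.0330418
Marginal: 0.00955947 + 0.0126102 + 0.0218134 + 0.0330418 = 0.0770248
So the posterior for Component I is 0.00955947 / 0.0770248 ≈ 0.124.

0.124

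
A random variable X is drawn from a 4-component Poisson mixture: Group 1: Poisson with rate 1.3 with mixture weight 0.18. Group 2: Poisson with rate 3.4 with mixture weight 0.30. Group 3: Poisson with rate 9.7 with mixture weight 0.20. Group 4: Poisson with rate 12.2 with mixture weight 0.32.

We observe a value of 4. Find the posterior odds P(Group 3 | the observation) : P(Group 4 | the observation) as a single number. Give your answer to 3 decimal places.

3.043

Since P(k|x) ∝ π_k f_k(x), the posterior odds are π_i f_i(x) / (π_j f_j(x)).
Poisson probabilities:
  p_1 = e^(−1.3)·1.3^4/4! = 0.0324324
  p_2 = e^(−3.4)·3.4^4/4! = 0.185825
  p_3 = e^(−9.7)·9.7^4/4! = 0.0226058
  p_4 = e^(−12.2)·12.2^4/4! = 0.00464339
Odds = (0.20/0.32) × (0.0226058/0.00464339) = 0.625 × 4.86837 ≈ 3.043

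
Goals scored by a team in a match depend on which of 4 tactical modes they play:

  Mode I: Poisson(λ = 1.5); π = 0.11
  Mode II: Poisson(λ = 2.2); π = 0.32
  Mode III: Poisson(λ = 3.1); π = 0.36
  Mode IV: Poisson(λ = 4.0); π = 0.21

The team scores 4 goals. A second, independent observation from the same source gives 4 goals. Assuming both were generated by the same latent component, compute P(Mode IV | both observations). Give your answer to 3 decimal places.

By Bayes' theorem, P(k | x) = π_k f_k(x) / Σ_j π_j f_j(x).
Since both observations come from the same component, the likelihood for component k is f_k(x₁)·f_k(x₂).
  f_I = [0.0470665] × [0.0470665] = 0.00221526
  f_II = [0.108151] × [0.108151] = 0.0116967
  f_III = [0.17335] × [0.17335] = 0.0300501
  f_IV = [0.195367] × [0.195367] = 0.0381682
Multiply by the mixture weights:
  π_I·f_I = 0.11 × 0.00221526 = 0.000243678
  π_II·f_II = 0.32 × 0.0116967 = 0.00374294
  π_III·f_III = 0.36 × 0.0300501 = 0.010818
  π_IV·f_IV = 0.21 × 0.0381682 = 0.00801532
Sum: 0.000243678 + 0.00374294 + 0.010818 + 0.00801532 = 0.02282
So the posterior for Mode IV is 0.00801532 / 0.02282 ≈ 0.351.

0.351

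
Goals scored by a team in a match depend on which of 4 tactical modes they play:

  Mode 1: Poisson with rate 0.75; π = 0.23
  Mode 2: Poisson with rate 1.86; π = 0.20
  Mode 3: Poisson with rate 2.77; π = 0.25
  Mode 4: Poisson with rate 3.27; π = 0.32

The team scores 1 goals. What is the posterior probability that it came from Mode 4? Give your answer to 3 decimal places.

Posterior ∝ prior × likelihood, so P(k | x) ∝ w_k f_k(x); normalise over all components.
Poisson probabilities:
  f_1 = e^(−0.75)·0.75^1/1! = 0.354275
  f_2 = e^(−1.86)·1.86^1/1! = 0.289551
  f_3 = e^(−2.77)·2.77^1/1! = 0.173574
  f_4 = e^(−3.27)·3.27^1/1! = 0.124281
Weight by the priors:
  w_1·f_1 = 0.23 × 0.354275 = 0.0814832
  w_2·f_2 = 0.20 × 0.289551 = 0.0579102
  w_3·f_3 = 0.25 × 0.173574 = 0.0433934
  w_4·f_4 = 0.32 × 0.124281 = 0.0397699
Normaliser: 0.0814832 + 0.0579102 + 0.0433934 + 0.0397699 = 0.222557
P(Mode 4 | data) ≈ 0.179

0.179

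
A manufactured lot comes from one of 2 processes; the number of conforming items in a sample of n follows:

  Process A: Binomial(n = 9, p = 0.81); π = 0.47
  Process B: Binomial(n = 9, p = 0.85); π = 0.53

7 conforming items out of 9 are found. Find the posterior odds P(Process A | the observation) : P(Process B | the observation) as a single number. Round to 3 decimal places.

1.015

The posterior odds equal the prior odds times the likelihood ratio: (P(Z=i)/P(Z=j))·(f_i(x)/f_j(x)).
Evaluate each component's likelihood at the observed value:
  f_A = C(9,7)·0.81^7·0.19^2 = 36·0.228768·0.0361 = 0.297307
  f_B = C(9,7)·0.85^7·0.15^2 = 36·0.320577·0.0225 = 0.259667
0.139734 / 0.137624 ≈ 1.015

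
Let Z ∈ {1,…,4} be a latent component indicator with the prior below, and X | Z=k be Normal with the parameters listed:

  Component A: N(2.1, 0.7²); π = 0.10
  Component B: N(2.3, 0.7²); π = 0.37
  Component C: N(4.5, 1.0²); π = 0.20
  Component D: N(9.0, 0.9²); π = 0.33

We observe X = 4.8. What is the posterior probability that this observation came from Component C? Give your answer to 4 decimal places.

0.9949

Posterior ∝ prior × likelihood, so P(k | x) ∝ P(Z=k) f_k(x); normalise over all components.
Evaluate each component's likelihood at the observed value:
  p_A = 0.000335114
  p_B = 0.000968449
  p_C = 0.381388
  p_D = 8.27338e-06
Multiply by the mixture weights:
  P(Z=A)·p_A = 0.10 × 0.000335114 = 3.35114e-05
  P(Z=B)·p_B = 0.37 × 0.000968449 = 0.000358326
  P(Z=C)·p_C = 0.20 × 0.381388 = 0.0762776
  P(Z=D)·p_D = 0.33 × 8.27338e-06 = 2.73022e-06
Marginal: 3.35114e-05 + 0.000358326 + 0.0762776 + 2.73022e-06 = 0.0766721
P(Component C | the observation) ≈ 0.9949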